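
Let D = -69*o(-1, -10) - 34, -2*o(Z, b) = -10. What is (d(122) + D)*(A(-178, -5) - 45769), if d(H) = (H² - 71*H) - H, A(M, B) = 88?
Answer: -261341001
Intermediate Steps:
o(Z, b) = 5 (o(Z, b) = -½*(-10) = 5)
d(H) = H² - 72*H
D = -379 (D = -69*5 - 34 = -345 - 34 = -379)
(d(122) + D)*(A(-178, -5) - 45769) = (122*(-72 + 122) - 379)*(88 - 45769) = (122*50 - 379)*(-45681) = (6100 - 379)*(-45681) = 5721*(-45681) = -261341001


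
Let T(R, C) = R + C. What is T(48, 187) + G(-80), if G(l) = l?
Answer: 155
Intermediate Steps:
T(R, C) = C + R
T(48, 187) + G(-80) = (187 + 48) - 80 = 235 - 80 = 155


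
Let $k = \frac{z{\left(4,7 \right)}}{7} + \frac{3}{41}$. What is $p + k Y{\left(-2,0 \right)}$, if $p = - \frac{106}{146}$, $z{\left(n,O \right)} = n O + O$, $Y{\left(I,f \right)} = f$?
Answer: $- \frac{53}{73} \approx -0.72603$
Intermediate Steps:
$z{\left(n,O \right)} = O + O n$ ($z{\left(n,O \right)} = O n + O = O + O n$)
$p = - \frac{53}{73}$ ($p = \left(-106\right) \frac{1}{146} = - \frac{53}{73} \approx -0.72603$)
$k = \frac{208}{41}$ ($k = \frac{7 \left(1 + 4\right)}{7} + \frac{3}{41} = 7 \cdot 5 \cdot \frac{1}{7} + 3 \cdot \frac{1}{41} = 35 \cdot \frac{1}{7} + \frac{3}{41} = 5 + \frac{3}{41} = \frac{208}{41} \approx 5.0732$)
$p + k Y{\left(-2,0 \right)} = - \frac{53}{73} + \frac{208}{41} \cdot 0 = - \frac{53}{73} + 0 = - \frac{53}{73}$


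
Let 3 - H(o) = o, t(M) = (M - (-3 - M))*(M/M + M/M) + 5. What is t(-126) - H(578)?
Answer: 82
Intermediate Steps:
t(M) = 11 + 4*M (t(M) = (M + (3 + M))*(1 + 1) + 5 = (3 + 2*M)*2 + 5 = (6 + 4*M) + 5 = 11 + 4*M)
H(o) = 3 - o
t(-126) - H(578) = (11 + 4*(-126)) - (3 - 1*578) = (11 - 504) - (3 - 578) = -493 - 1*(-575) = -493 + 575 = 82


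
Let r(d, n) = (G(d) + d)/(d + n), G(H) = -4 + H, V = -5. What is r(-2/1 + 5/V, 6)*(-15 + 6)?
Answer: 30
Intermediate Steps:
r(d, n) = (-4 + 2*d)/(d + n) (r(d, n) = ((-4 + d) + d)/(d + n) = (-4 + 2*d)/(d + n))
r(-2/1 + 5/V, 6)*(-15 + 6) = (2*(-2 + (-2/1 + 5/(-5)))/((-2/1 + 5/(-5)) + 6))*(-15 + 6) = (2*(-2 + (-2*1 + 5*(-1/5)))/((-2*1 + 5*(-1/5)) + 6))*(-9) = (2*(-2 + (-2 - 1))/((-2 - 1) + 6))*(-9) = (2*(-2 - 3)/(-3 + 6))*(-9) = (2*(-5)/3)*(-9) = (2*(1/3)*(-5))*(-9) = -10/3*(-9) = 30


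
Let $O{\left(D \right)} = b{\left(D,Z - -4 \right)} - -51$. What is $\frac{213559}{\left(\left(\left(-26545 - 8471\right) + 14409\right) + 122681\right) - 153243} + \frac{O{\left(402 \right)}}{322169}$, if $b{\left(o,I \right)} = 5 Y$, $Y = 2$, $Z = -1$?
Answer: $- \frac{68798968162}{16485065561} \approx -4.1734$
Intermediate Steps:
$b{\left(o,I \right)} = 10$ ($b{\left(o,I \right)} = 5 \cdot 2 = 10$)
$O{\left(D \right)} = 61$ ($O{\left(D \right)} = 10 - -51 = 10 + 51 = 61$)
$\frac{213559}{\left(\left(\left(-26545 - 8471\right) + 14409\right) + 122681\right) - 153243} + \frac{O{\left(402 \right)}}{322169} = \frac{213559}{\left(\left(\left(-26545 - 8471\right) + 14409\right) + 122681\right) - 153243} + \frac{61}{322169} = \frac{213559}{\left(\left(-35016 + 14409\right) + 122681\right) - 153243} + 61 \cdot \frac{1}{322169} = \frac{213559}{\left(-20607 + 122681\right) - 153243} + \frac{61}{322169} = \frac{213559}{102074 - 153243} + \frac{61}{322169} = \frac{213559}{-51169} + \frac{61}{322169} = 213559 \left(- \frac{1}{51169}\right) + \frac{61}{322169} = - \frac{213559}{51169} + \frac{61}{322169} = - \frac{68798968162}{16485065561}$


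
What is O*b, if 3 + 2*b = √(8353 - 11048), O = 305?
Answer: -915/2 + 2135*I*√55/2 ≈ -457.5 + 7916.8*I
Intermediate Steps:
b = -3/2 + 7*I*√55/2 (b = -3/2 + √(8353 - 11048)/2 = -3/2 + √(-2695)/2 = -3/2 + (7*I*√55)/2 = -3/2 + 7*I*√55/2 ≈ -1.5 + 25.957*I)
O*b = 305*(-3/2 + 7*I*√55/2) = -915/2 + 2135*I*√55/2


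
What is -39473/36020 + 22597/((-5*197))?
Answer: -170564969/7095940 ≈ -24.037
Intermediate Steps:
-39473/36020 + 22597/((-5*197)) = -39473*1/36020 + 22597/(-985) = -39473/36020 + 22597*(-1/985) = -39473/36020 - 22597/985 = -170564969/7095940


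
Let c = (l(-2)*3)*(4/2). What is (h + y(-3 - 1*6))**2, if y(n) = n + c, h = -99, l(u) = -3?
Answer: 15876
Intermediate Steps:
c = -18 (c = (-3*3)*(4/2) = -36/2 = -9*2 = -18)
y(n) = -18 + n (y(n) = n - 18 = -18 + n)
(h + y(-3 - 1*6))**2 = (-99 + (-18 + (-3 - 1*6)))**2 = (-99 + (-18 + (-3 - 6)))**2 = (-99 + (-18 - 9))**2 = (-99 - 27)**2 = (-126)**2 = 15876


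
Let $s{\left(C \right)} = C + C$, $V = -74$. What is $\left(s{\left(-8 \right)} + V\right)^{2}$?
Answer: $8100$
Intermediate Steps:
$s{\left(C \right)} = 2 C$
$\left(s{\left(-8 \right)} + V\right)^{2} = \left(2 \left(-8\right) - 74\right)^{2} = \left(-16 - 74\right)^{2} = \left(-90\right)^{2} = 8100$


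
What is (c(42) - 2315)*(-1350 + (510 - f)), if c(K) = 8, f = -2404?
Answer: -3608148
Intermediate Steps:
(c(42) - 2315)*(-1350 + (510 - f)) = (8 - 2315)*(-1350 + (510 - 1*(-2404))) = -2307*(-1350 + (510 + 2404)) = -2307*(-1350 + 2914) = -2307*1564 = -3608148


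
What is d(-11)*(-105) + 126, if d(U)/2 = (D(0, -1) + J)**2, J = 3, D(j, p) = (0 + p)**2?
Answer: -3234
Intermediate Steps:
D(j, p) = p**2
d(U) = 32 (d(U) = 2*((-1)**2 + 3)**2 = 2*(1 + 3)**2 = 2*4**2 = 2*16 = 32)
d(-11)*(-105) + 126 = 32*(-105) + 126 = -3360 + 126 = -3234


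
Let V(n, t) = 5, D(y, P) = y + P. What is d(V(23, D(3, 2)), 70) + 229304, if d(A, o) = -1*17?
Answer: 229287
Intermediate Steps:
D(y, P) = P + y
d(A, o) = -17
d(V(23, D(3, 2)), 70) + 229304 = -17 + 229304 = 229287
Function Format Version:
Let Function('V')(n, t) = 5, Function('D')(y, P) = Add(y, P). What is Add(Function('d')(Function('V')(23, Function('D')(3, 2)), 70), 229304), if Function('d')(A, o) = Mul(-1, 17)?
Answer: 229287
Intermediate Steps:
Function('D')(y, P) = Add(P, y)
Function('d')(A, o) = -17
Add(Function('d')(Function('V')(23, Function('D')(3, 2)), 70), 229304) = Add(-17, 229304) = 229287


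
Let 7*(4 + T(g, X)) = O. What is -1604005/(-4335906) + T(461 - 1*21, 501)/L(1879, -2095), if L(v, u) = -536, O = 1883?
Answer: -144634205/1162022808 ≈ -0.12447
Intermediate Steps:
T(g, X) = 265 (T(g, X) = -4 + (⅐)*1883 = -4 + 269 = 265)
-1604005/(-4335906) + T(461 - 1*21, 501)/L(1879, -2095) = -1604005/(-4335906) + 265/(-536) = -1604005*(-1/4335906) + 265*(-1/536) = 1604005/4335906 - 265/536 = -144634205/1162022808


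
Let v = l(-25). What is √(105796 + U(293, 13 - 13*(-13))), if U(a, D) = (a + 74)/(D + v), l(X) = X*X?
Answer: √68899835373/807 ≈ 325.26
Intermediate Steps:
l(X) = X²
v = 625 (v = (-25)² = 625)
U(a, D) = (74 + a)/(625 + D) (U(a, D) = (a + 74)/(D + 625) = (74 + a)/(625 + D))
√(105796 + U(293, 13 - 13*(-13))) = √(105796 + (74 + 293)/(625 + (13 - 13*(-13)))) = √(105796 + 367/(625 + (13 + 169))) = √(105796 + 367/(625 + 182)) = √(105796 + 367/807) = √(85377739/807) = √68899835373/807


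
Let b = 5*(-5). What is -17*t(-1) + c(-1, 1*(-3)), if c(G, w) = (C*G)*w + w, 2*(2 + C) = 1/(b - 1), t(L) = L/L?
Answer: -1355/52 ≈ -26.058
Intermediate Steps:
t(L) = 1
b = -25
C = -105/52 (C = -2 + 1/(2*(-25 - 1)) = -2 + (½)/(-26) = -2 + (½)*(-1/26) = -2 - 1/52 = -105/52 ≈ -2.0192)
c(G, w) = w - 105*G*w/52 (c(G, w) = (-105*G/52)*w + w = -105*G*w/52 + w = w - 105*G*w/52)
-17*t(-1) + c(-1, 1*(-3)) = -17*1 + (1*(-3))*(52 - 105*(-1))/52 = -17 + (1/52)*(-3)*(52 + 105) = -17 + (1/52)*(-3)*157 = -17 - 471/52 = -1355/52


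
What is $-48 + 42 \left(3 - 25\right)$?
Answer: $-972$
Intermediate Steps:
$-48 + 42 \left(3 - 25\right) = -48 + 42 \left(-22\right) = -48 - 924 = -972$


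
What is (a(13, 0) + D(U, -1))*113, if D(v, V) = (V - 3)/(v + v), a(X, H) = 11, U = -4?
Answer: 2599/2 ≈ 1299.5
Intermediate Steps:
D(v, V) = (-3 + V)/(2*v) (D(v, V) = (-3 + V)/((2*v)) = (-3 + V)*(1/(2*v)) = (-3 + V)/(2*v))
(a(13, 0) + D(U, -1))*113 = (11 + (½)*(-3 - 1)/(-4))*113 = (11 + (½)*(-¼)*(-4))*113 = (11 + ½)*113 = (23/2)*113 = 2599/2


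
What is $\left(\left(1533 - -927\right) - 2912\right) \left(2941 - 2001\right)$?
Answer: $-424880$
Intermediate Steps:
$\left(\left(1533 - -927\right) - 2912\right) \left(2941 - 2001\right) = \left(\left(1533 + 927\right) - 2912\right) 940 = \left(2460 - 2912\right) 940 = \left(-452\right) 940 = -424880$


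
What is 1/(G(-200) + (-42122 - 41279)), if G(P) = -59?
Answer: -1/83460 ≈ -1.1982e-5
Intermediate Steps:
1/(G(-200) + (-42122 - 41279)) = 1/(-59 + (-42122 - 41279)) = 1/(-59 - 83401) = 1/(-83460) = -1/83460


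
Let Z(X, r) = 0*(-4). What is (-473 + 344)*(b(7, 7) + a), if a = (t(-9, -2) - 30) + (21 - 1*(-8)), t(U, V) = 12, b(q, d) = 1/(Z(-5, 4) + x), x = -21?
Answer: -9890/7 ≈ -1412.9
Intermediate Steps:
Z(X, r) = 0
b(q, d) = -1/21 (b(q, d) = 1/(0 - 21) = 1/(-21) = -1/21)
a = 11 (a = (12 - 30) + (21 - 1*(-8)) = -18 + (21 + 8) = -18 + 29 = 11)
(-473 + 344)*(b(7, 7) + a) = (-473 + 344)*(-1/21 + 11) = -129*230/21 = -9890/7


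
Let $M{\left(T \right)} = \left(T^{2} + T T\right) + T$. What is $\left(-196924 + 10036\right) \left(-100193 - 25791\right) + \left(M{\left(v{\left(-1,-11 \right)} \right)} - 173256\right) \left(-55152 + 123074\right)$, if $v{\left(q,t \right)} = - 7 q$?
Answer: $11784135570$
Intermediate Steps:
$M{\left(T \right)} = T + 2 T^{2}$ ($M{\left(T \right)} = \left(T^{2} + T^{2}\right) + T = 2 T^{2} + T = T + 2 T^{2}$)
$\left(-196924 + 10036\right) \left(-100193 - 25791\right) + \left(M{\left(v{\left(-1,-11 \right)} \right)} - 173256\right) \left(-55152 + 123074\right) = \left(-196924 + 10036\right) \left(-100193 - 25791\right) + \left(\left(-7\right) \left(-1\right) \left(1 + 2 \left(\left(-7\right) \left(-1\right)\right)\right) - 173256\right) \left(-55152 + 123074\right) = \left(-186888\right) \left(-125984\right) + \left(7 \left(1 + 2 \cdot 7\right) - 173256\right) 67922 = 23544897792 + \left(7 \left(1 + 14\right) - 173256\right) 67922 = 23544897792 + \left(7 \cdot 15 - 173256\right) 67922 = 23544897792 + \left(105 - 173256\right) 67922 = 23544897792 - 11760762222 = 11784135570$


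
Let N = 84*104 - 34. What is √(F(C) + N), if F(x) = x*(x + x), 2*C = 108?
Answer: 13*√86 ≈ 120.56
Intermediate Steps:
C = 54 (C = (½)*108 = 54)
F(x) = 2*x² (F(x) = x*(2*x) = 2*x²)
N = 8702 (N = 8736 - 34 = 8702)
√(F(C) + N) = √(2*54² + 8702) = √(2*2916 + 8702) = √(5832 + 8702) = √14534 = 13*√86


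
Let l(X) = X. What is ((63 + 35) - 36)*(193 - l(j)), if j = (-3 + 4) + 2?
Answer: 11780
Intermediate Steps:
j = 3 (j = 1 + 2 = 3)
((63 + 35) - 36)*(193 - l(j)) = ((63 + 35) - 36)*(193 - 1*3) = (98 - 36)*(193 - 3) = 62*190 = 11780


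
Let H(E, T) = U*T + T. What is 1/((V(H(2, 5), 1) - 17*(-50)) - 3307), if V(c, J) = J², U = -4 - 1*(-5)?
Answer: -1/2456 ≈ -0.00040717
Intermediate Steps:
U = 1 (U = -4 + 5 = 1)
H(E, T) = 2*T (H(E, T) = 1*T + T = T + T = 2*T)
1/((V(H(2, 5), 1) - 17*(-50)) - 3307) = 1/((1² - 17*(-50)) - 3307) = 1/((1 + 850) - 3307) = 1/(851 - 3307) = 1/(-2456) = -1/2456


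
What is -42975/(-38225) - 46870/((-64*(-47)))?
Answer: -33246739/2299616 ≈ -14.458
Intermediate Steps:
-42975/(-38225) - 46870/((-64*(-47))) = -42975*(-1/38225) - 46870/3008 = 1719/1529 - 46870*1/3008 = 1719/1529 - 23435/1504 = -33246739/2299616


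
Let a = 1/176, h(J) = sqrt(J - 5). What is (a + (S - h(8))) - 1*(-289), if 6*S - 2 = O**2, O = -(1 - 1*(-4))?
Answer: 51657/176 - sqrt(3) ≈ 291.77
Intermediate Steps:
O = -5 (O = -(1 + 4) = -1*5 = -5)
S = 9/2 (S = 1/3 + (1/6)*(-5)**2 = 1/3 + (1/6)*25 = 1/3 + 25/6 = 9/2 ≈ 4.5000)
h(J) = sqrt(-5 + J)
a = 1/176 ≈ 0.0056818
(a + (S - h(8))) - 1*(-289) = (1/176 + (9/2 - sqrt(-5 + 8))) - 1*(-289) = (1/176 + (9/2 - sqrt(3))) + 289 = (793/176 - sqrt(3)) + 289 = 51657/176 - sqrt(3)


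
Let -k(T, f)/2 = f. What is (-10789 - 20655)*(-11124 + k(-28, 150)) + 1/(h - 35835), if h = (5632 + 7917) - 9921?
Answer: 11569277956991/32207 ≈ 3.5922e+8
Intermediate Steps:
k(T, f) = -2*f
h = 3628 (h = 13549 - 9921 = 3628)
(-10789 - 20655)*(-11124 + k(-28, 150)) + 1/(h - 35835) = (-10789 - 20655)*(-11124 - 2*150) + 1/(3628 - 35835) = -31444*(-11124 - 300) + 1/(-32207) = -31444*(-11424) - 1/32207 = 359216256 - 1/32207 = 11569277956991/32207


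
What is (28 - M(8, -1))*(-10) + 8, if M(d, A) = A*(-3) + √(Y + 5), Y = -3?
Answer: -242 + 10*√2 ≈ -227.86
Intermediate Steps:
M(d, A) = √2 - 3*A (M(d, A) = A*(-3) + √(-3 + 5) = -3*A + √2 = √2 - 3*A)
(28 - M(8, -1))*(-10) + 8 = (28 - (√2 - 3*(-1)))*(-10) + 8 = (28 - (√2 + 3))*(-10) + 8 = (28 - (3 + √2))*(-10) + 8 = (28 + (-3 - √2))*(-10) + 8 = (25 - √2)*(-10) + 8 = (-250 + 10*√2) + 8 = -242 + 10*√2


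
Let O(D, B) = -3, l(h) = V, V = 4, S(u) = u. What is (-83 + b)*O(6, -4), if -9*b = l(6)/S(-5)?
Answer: 3731/15 ≈ 248.73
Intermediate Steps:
l(h) = 4
b = 4/45 (b = -4/(9*(-5)) = -4*(-1)/(9*5) = -1/9*(-4/5) = 4/45 ≈ 0.088889)
(-83 + b)*O(6, -4) = (-83 + 4/45)*(-3) = -3731/45*(-3) = 3731/15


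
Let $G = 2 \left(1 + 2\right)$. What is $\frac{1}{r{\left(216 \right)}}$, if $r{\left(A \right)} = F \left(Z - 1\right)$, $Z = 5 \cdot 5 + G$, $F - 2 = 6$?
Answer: $\frac{1}{240} \approx 0.0041667$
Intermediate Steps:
$F = 8$ ($F = 2 + 6 = 8$)
$G = 6$ ($G = 2 \cdot 3 = 6$)
$Z = 31$ ($Z = 5 \cdot 5 + 6 = 25 + 6 = 31$)
$r{\left(A \right)} = 240$ ($r{\left(A \right)} = 8 \left(31 - 1\right) = 8 \cdot 30 = 240$)
$\frac{1}{r{\left(216 \right)}} = \frac{1}{240}$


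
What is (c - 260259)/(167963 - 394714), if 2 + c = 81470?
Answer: 178791/226751 ≈ 0.78849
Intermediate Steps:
c = 81468 (c = -2 + 81470 = 81468)
(c - 260259)/(167963 - 394714) = (81468 - 260259)/(167963 - 394714) = -178791/(-226751) = -178791*(-1/226751) = 178791/226751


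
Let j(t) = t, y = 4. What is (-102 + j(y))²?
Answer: 9604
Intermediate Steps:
(-102 + j(y))² = (-102 + 4)² = (-98)² = 9604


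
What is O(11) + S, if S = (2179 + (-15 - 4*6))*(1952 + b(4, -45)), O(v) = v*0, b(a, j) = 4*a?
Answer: 4211520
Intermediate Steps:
O(v) = 0
S = 4211520 (S = (2179 + (-15 - 4*6))*(1952 + 4*4) = (2179 + (-15 - 24))*(1952 + 16) = (2179 - 39)*1968 = 2140*1968 = 4211520)
O(11) + S = 0 + 4211520 = 4211520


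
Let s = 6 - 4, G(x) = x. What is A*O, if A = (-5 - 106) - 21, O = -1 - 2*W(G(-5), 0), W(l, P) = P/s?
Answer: 132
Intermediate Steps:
s = 2
W(l, P) = P/2
O = -1 (O = -1 - 0 = -1 - 2*0 = -1 + 0 = -1)
A = -132 (A = -111 - 21 = -132)
A*O = -132*(-1) = 132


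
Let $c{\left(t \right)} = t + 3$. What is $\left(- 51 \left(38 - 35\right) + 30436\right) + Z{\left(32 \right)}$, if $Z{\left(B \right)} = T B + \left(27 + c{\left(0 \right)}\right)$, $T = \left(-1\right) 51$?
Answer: $28681$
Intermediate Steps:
$T = -51$
$c{\left(t \right)} = 3 + t$
$Z{\left(B \right)} = 30 - 51 B$ ($Z{\left(B \right)} = - 51 B + \left(27 + \left(3 + 0\right)\right) = - 51 B + \left(27 + 3\right) = - 51 B + 30 = 30 - 51 B$)
$\left(- 51 \left(38 - 35\right) + 30436\right) + Z{\left(32 \right)} = \left(- 51 \left(38 - 35\right) + 30436\right) + \left(30 - 1632\right) = \left(\left(-51\right) 3 + 30436\right) + \left(30 - 1632\right) = \left(-153 + 30436\right) - 1602 = 30283 - 1602 = 28681$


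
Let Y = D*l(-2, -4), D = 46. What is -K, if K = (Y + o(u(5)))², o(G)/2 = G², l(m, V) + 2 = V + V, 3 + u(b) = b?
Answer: -204304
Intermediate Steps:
u(b) = -3 + b
l(m, V) = -2 + 2*V (l(m, V) = -2 + (V + V) = -2 + 2*V)
o(G) = 2*G²
Y = -460 (Y = 46*(-2 + 2*(-4)) = 46*(-2 - 8) = 46*(-10) = -460)
K = 204304 (K = (-460 + 2*(-3 + 5)²)² = (-460 + 2*2²)² = (-460 + 2*4)² = (-460 + 8)² = (-452)² = 204304)
-K = -1*204304 = -204304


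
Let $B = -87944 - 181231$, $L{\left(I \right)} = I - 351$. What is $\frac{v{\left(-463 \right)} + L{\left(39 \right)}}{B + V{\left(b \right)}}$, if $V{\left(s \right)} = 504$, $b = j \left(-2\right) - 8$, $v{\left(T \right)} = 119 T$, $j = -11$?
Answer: $\frac{55409}{268671} \approx 0.20623$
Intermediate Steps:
$L{\left(I \right)} = -351 + I$
$b = 14$ ($b = \left(-11\right) \left(-2\right) - 8 = 22 - 8 = 14$)
$B = -269175$ ($B = -87944 - 181231 = -269175$)
$\frac{v{\left(-463 \right)} + L{\left(39 \right)}}{B + V{\left(b \right)}} = \frac{119 \left(-463\right) + \left(-351 + 39\right)}{-269175 + 504} = \frac{-55097 - 312}{-268671} = \left(-55409\right) \left(- \frac{1}{268671}\right) = \frac{55409}{268671}$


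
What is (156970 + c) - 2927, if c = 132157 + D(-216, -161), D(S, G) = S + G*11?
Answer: 284213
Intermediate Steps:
D(S, G) = S + 11*G
c = 130170 (c = 132157 + (-216 + 11*(-161)) = 132157 + (-216 - 1771) = 132157 - 1987 = 130170)
(156970 + c) - 2927 = (156970 + 130170) - 2927 = 287140 - 2927 = 284213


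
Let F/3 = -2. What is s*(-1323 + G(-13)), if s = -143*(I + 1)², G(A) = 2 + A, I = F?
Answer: 4769050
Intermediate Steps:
F = -6 (F = 3*(-2) = -6)
I = -6
s = -3575 (s = -143*(-6 + 1)² = -143*(-5)² = -143*25 = -3575)
s*(-1323 + G(-13)) = -3575*(-1323 + (2 - 13)) = -3575*(-1323 - 11) = -3575*(-1334) = 4769050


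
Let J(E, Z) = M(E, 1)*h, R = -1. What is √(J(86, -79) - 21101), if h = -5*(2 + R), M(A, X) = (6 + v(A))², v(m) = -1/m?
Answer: I*√157389121/86 ≈ 145.88*I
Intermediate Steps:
M(A, X) = (6 - 1/A)²
h = -5 (h = -5*(2 - 1) = -5*1 = -5)
J(E, Z) = -5*(-1 + 6*E)²/E² (J(E, Z) = ((-1 + 6*E)²/E²)*(-5) = -5*(-1 + 6*E)²/E²)
√(J(86, -79) - 21101) = √(-5*(-1 + 6*86)²/86² - 21101) = √(-5*1/7396*(-1 + 516)² - 21101) = √(-5*1/7396*515² - 21101) = √(-5*1/7396*265225 - 21101) = √(-1326125/7396 - 21101) = √(-157389121/7396) = I*√157389121/86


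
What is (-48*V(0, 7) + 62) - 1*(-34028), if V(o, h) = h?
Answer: 33754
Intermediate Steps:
(-48*V(0, 7) + 62) - 1*(-34028) = (-48*7 + 62) - 1*(-34028) = (-336 + 62) + 34028 = -274 + 34028 = 33754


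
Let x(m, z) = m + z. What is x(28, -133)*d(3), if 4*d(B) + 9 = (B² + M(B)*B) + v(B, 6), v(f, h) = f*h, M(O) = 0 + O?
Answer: -2835/4 ≈ -708.75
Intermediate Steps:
M(O) = O
d(B) = -9/4 + B²/2 + 3*B/2 (d(B) = -9/4 + ((B² + B*B) + B*6)/4 = -9/4 + ((B² + B²) + 6*B)/4 = -9/4 + (2*B² + 6*B)/4 = -9/4 + (B²/2 + 3*B/2) = -9/4 + B²/2 + 3*B/2)
x(28, -133)*d(3) = (28 - 133)*(-9/4 + (½)*3² + (3/2)*3) = -105*(-9/4 + (½)*9 + 9/2) = -105*(-9/4 + 9/2 + 9/2) = -105*27/4 = -2835/4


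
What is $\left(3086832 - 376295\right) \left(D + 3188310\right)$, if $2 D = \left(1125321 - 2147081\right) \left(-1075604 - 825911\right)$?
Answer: $2633148922997200870$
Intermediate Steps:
$D = 971445983200$ ($D = \frac{\left(1125321 - 2147081\right) \left(-1075604 - 825911\right)}{2} = \frac{\left(-1021760\right) \left(-1901515\right)}{2} = \frac{1}{2} \cdot 1942891966400 = 971445983200$)
$\left(3086832 - 376295\right) \left(D + 3188310\right) = \left(3086832 - 376295\right) \left(971445983200 + 3188310\right) = 2710537 \cdot 971449171510 = 2633148922997200870$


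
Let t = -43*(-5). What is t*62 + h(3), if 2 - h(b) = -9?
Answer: 13341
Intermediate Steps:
h(b) = 11 (h(b) = 2 - 1*(-9) = 2 + 9 = 11)
t = 215
t*62 + h(3) = 215*62 + 11 = 13330 + 11 = 13341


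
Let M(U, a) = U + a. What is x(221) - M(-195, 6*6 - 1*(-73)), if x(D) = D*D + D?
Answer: 49148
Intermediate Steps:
x(D) = D + D² (x(D) = D² + D = D + D²)
x(221) - M(-195, 6*6 - 1*(-73)) = 221*(1 + 221) - (-195 + (6*6 - 1*(-73))) = 221*222 - (-195 + (36 + 73)) = 49062 - (-195 + 109) = 49062 - 1*(-86) = 49062 + 86 = 49148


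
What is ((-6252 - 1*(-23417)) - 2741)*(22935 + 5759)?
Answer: 413882256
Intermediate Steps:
((-6252 - 1*(-23417)) - 2741)*(22935 + 5759) = ((-6252 + 23417) - 2741)*28694 = (17165 - 2741)*28694 = 14424*28694 = 413882256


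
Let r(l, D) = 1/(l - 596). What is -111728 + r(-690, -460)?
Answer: -143682209/1286 ≈ -1.1173e+5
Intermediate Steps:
r(l, D) = 1/(-596 + l)
-111728 + r(-690, -460) = -111728 + 1/(-596 - 690) = -111728 + 1/(-1286) = -111728 - 1/1286 = -143682209/1286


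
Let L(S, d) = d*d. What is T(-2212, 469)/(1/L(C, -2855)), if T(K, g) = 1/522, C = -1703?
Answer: 8151025/522 ≈ 15615.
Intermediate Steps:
L(S, d) = d**2
T(K, g) = 1/522
T(-2212, 469)/(1/L(C, -2855)) = 1/(522*(1/((-2855)**2))) = 1/(522*(1/8151025)) = (1/522)*8151025 = 8151025/522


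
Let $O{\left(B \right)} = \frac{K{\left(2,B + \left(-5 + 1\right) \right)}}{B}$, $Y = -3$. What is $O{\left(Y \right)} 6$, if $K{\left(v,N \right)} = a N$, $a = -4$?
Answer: $-56$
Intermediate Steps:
$K{\left(v,N \right)} = - 4 N$
$O{\left(B \right)} = \frac{16 - 4 B}{B}$ ($O{\left(B \right)} = \frac{\left(-4\right) \left(B + \left(-5 + 1\right)\right)}{B} = \frac{\left(-4\right) \left(B - 4\right)}{B} = \frac{\left(-4\right) \left(-4 + B\right)}{B} = \frac{16 - 4 B}{B}$)
$O{\left(Y \right)} 6 = \left(-4 + \frac{16}{-3}\right) 6 = \left(-4 + 16 \left(- \frac{1}{3}\right)\right) 6 = \left(-4 - \frac{16}{3}\right) 6 = \left(- \frac{28}{3}\right) 6 = -56$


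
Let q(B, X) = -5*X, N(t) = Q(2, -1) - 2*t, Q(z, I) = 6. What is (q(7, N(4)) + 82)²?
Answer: 8464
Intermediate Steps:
N(t) = 6 - 2*t
(q(7, N(4)) + 82)² = (-5*(6 - 2*4) + 82)² = (-5*(6 - 8) + 82)² = (-5*(-2) + 82)² = (10 + 82)² = 92² = 8464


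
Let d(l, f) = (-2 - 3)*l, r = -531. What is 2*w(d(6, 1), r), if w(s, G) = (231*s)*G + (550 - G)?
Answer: 7361822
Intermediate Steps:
d(l, f) = -5*l
w(s, G) = 550 - G + 231*G*s (w(s, G) = 231*G*s + (550 - G) = 550 - G + 231*G*s)
2*w(d(6, 1), r) = 2*(550 - 1*(-531) + 231*(-531)*(-5*6)) = 2*(550 + 531 + 231*(-531)*(-30)) = 2*(550 + 531 + 3679830) = 2*3680911 = 7361822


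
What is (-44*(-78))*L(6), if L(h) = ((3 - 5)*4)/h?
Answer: -4576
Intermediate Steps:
L(h) = -8/h (L(h) = (-2*4)/h = -8/h)
(-44*(-78))*L(6) = (-44*(-78))*(-8/6) = 3432*(-8*⅙) = 3432*(-4/3) = -4576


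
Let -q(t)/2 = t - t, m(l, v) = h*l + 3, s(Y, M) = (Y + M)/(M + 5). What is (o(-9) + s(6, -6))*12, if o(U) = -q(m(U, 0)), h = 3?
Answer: 0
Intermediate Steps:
s(Y, M) = (M + Y)/(5 + M)
m(l, v) = 3 + 3*l (m(l, v) = 3*l + 3 = 3 + 3*l)
q(t) = 0 (q(t) = -2*(t - t) = -2*0 = 0)
o(U) = 0 (o(U) = -1*0 = 0)
(o(-9) + s(6, -6))*12 = (0 + (-6 + 6)/(5 - 6))*12 = (0 + 0/(-1))*12 = (0 - 1*0)*12 = (0 + 0)*12 = 0*12 = 0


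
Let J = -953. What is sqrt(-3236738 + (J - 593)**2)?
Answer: 7*I*sqrt(17278) ≈ 920.12*I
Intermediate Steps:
sqrt(-3236738 + (J - 593)**2) = sqrt(-3236738 + (-953 - 593)**2) = sqrt(-3236738 + (-1546)**2) = sqrt(-3236738 + 2390116) = sqrt(-846622) = 7*I*sqrt(17278)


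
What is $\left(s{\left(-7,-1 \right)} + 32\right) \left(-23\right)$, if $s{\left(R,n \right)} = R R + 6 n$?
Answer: $-1725$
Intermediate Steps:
$s{\left(R,n \right)} = R^{2} + 6 n$
$\left(s{\left(-7,-1 \right)} + 32\right) \left(-23\right) = \left(\left(\left(-7\right)^{2} + 6 \left(-1\right)\right) + 32\right) \left(-23\right) = \left(\left(49 - 6\right) + 32\right) \left(-23\right) = \left(43 + 32\right) \left(-23\right) = 75 \left(-23\right) = -1725$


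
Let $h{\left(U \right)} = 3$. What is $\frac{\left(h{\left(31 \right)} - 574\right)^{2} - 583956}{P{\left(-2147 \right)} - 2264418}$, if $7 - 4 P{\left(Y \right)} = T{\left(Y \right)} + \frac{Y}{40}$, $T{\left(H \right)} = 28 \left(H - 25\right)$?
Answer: $\frac{5895200}{51410259} \approx 0.11467$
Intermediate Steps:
$T{\left(H \right)} = -700 + 28 H$ ($T{\left(H \right)} = 28 \left(-25 + H\right) = -700 + 28 H$)
$P{\left(Y \right)} = \frac{707}{4} - \frac{1121 Y}{160}$ ($P{\left(Y \right)} = \frac{7}{4} - \frac{\left(-700 + 28 Y\right) + \frac{Y}{40}}{4} = \frac{7}{4} - \frac{-700 + \frac{1121 Y}{40}}{4} = \frac{7}{4} - \left(-175 + \frac{1121 Y}{160}\right) = \frac{707}{4} - \frac{1121 Y}{160}$)
$\frac{\left(h{\left(31 \right)} - 574\right)^{2} - 583956}{P{\left(-2147 \right)} - 2264418} = \frac{\left(3 - 574\right)^{2} - 583956}{\left(\frac{707}{4} - - \frac{2406787}{160}\right) - 2264418} = \frac{\left(-571\right)^{2} - 583956}{\left(\frac{707}{4} + \frac{2406787}{160}\right) - 2264418} = \frac{326041 - 583956}{\frac{2435067}{160} - 2264418} = - \frac{257915}{- \frac{359871813}{160}} = \left(-257915\right) \left(- \frac{160}{359871813}\right) = \frac{5895200}{51410259}$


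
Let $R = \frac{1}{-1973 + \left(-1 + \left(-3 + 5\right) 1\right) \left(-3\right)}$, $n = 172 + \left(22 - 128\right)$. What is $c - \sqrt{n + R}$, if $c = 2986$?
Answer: $2986 - \frac{\sqrt{64425010}}{988} \approx 2977.9$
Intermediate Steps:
$n = 66$ ($n = 172 - 106 = 66$)
$R = - \frac{1}{1976}$ ($R = \frac{1}{-1973 + \left(-1 + 2 \cdot 1\right) \left(-3\right)} = \frac{1}{-1973 + \left(-1 + 2\right) \left(-3\right)} = \frac{1}{-1973 + 1 \left(-3\right)} = \frac{1}{-1973 - 3} = \frac{1}{-1976} = - \frac{1}{1976} \approx -0.00050607$)
$c - \sqrt{n + R} = 2986 - \sqrt{66 - \frac{1}{1976}} = 2986 - \sqrt{\frac{130415}{1976}} = 2986 - \frac{\sqrt{64425010}}{988}$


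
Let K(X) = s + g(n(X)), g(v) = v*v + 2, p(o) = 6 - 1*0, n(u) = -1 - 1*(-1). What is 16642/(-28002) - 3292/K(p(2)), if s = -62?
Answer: 3799336/70005 ≈ 54.272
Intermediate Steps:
n(u) = 0 (n(u) = -1 + 1 = 0)
p(o) = 6 (p(o) = 6 + 0 = 6)
g(v) = 2 + v² (g(v) = v² + 2 = 2 + v²)
K(X) = -60 (K(X) = -62 + (2 + 0²) = -62 + (2 + 0) = -62 + 2 = -60)
16642/(-28002) - 3292/K(p(2)) = 16642/(-28002) - 3292/(-60) = 16642*(-1/28002) - 3292*(-1/60) = -8321/14001 + 823/15 = 3799336/70005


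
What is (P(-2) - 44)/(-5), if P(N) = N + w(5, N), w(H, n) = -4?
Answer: 10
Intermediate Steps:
P(N) = -4 + N (P(N) = N - 4 = -4 + N)
(P(-2) - 44)/(-5) = ((-4 - 2) - 44)/(-5) = (-6 - 44)*(-1/5) = -50*(-1/5) = 10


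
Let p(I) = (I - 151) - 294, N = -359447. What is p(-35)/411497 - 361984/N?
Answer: 148782795488/147911362159 ≈ 1.0059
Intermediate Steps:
p(I) = -445 + I (p(I) = (-151 + I) - 294 = -445 + I)
p(-35)/411497 - 361984/N = (-445 - 35)/411497 - 361984/(-359447) = -480*1/411497 - 361984*(-1/359447) = -480/411497 + 361984/359447 = 148782795488/147911362159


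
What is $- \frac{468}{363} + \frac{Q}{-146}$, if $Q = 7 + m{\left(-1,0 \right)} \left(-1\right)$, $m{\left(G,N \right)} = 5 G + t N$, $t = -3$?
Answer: $- \frac{12114}{8833} \approx -1.3714$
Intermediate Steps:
$m{\left(G,N \right)} = - 3 N + 5 G$ ($m{\left(G,N \right)} = 5 G - 3 N = - 3 N + 5 G$)
$Q = 12$ ($Q = 7 + \left(\left(-3\right) 0 + 5 \left(-1\right)\right) \left(-1\right) = 7 + \left(0 - 5\right) \left(-1\right) = 7 - -5 = 7 + 5 = 12$)
$- \frac{468}{363} + \frac{Q}{-146} = - \frac{468}{363} + \frac{12}{-146} = \left(-468\right) \frac{1}{363} + 12 \left(- \frac{1}{146}\right) = - \frac{156}{121} - \frac{6}{73} = - \frac{12114}{8833}$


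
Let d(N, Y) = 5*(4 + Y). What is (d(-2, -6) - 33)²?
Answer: 1849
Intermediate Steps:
d(N, Y) = 20 + 5*Y
(d(-2, -6) - 33)² = ((20 + 5*(-6)) - 33)² = ((20 - 30) - 33)² = (-10 - 33)² = (-43)² = 1849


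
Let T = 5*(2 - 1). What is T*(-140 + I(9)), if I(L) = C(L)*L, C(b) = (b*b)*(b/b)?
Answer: 2945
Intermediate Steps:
C(b) = b² (C(b) = b²*1 = b²)
I(L) = L³ (I(L) = L²*L = L³)
T = 5 (T = 5*1 = 5)
T*(-140 + I(9)) = 5*(-140 + 9³) = 5*(-140 + 729) = 5*589 = 2945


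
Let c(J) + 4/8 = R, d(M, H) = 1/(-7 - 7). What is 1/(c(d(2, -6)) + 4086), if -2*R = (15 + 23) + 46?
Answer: 2/8087 ≈ 0.00024731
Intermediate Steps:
d(M, H) = -1/14 (d(M, H) = 1/(-14) = -1/14)
R = -42 (R = -((15 + 23) + 46)/2 = -(38 + 46)/2 = -½*84 = -42)
c(J) = -85/2 (c(J) = -½ - 42 = -85/2)
1/(c(d(2, -6)) + 4086) = 1/(-85/2 + 4086) = 1/(8087/2) = 2/8087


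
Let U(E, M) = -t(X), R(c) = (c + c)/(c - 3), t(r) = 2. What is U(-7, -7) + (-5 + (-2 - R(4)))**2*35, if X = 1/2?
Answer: 7873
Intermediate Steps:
X = 1/2 ≈ 0.50000
R(c) = 2*c/(-3 + c) (R(c) = (2*c)/(-3 + c) = 2*c/(-3 + c))
U(E, M) = -2 (U(E, M) = -1*2 = -2)
U(-7, -7) + (-5 + (-2 - R(4)))**2*35 = -2 + (-5 + (-2 - 2*4/(-3 + 4)))**2*35 = -2 + (-5 + (-2 - 2*4/1))**2*35 = -2 + (-5 + (-2 - 2*4))**2*35 = -2 + (-5 + (-2 - 1*8))**2*35 = -2 + (-5 + (-2 - 8))**2*35 = -2 + (-5 - 10)**2*35 = -2 + (-15)**2*35 = -2 + 225*35 = -2 + 7875 = 7873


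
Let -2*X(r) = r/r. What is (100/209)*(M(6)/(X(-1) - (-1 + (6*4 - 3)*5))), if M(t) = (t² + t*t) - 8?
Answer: -12800/43681 ≈ -0.29303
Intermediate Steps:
X(r) = -½ (X(r) = -r/(2*r) = -½*1 = -½)
M(t) = -8 + 2*t² (M(t) = (t² + t²) - 8 = 2*t² - 8 = -8 + 2*t²)
(100/209)*(M(6)/(X(-1) - (-1 + (6*4 - 3)*5))) = (100/209)*((-8 + 2*6²)/(-½ - (-1 + (6*4 - 3)*5))) = (100*(1/209))*((-8 + 2*36)/(-½ - (-1 + (24 - 3)*5))) = 100*((-8 + 72)/(-½ - (-1 + 21*5)))/209 = 100*(64/(-½ - (-1 + 105)))/209 = 100*(64/(-½ - 1*104))/209 = 100*(64/(-½ - 104))/209 = 100*(64/(-209/2))/209 = 100*(64*(-2/209))/209 = (100/209)*(-128/209) = -12800/43681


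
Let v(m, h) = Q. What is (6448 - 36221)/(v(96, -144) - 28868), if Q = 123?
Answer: 29773/28745 ≈ 1.0358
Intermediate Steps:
v(m, h) = 123
(6448 - 36221)/(v(96, -144) - 28868) = (6448 - 36221)/(123 - 28868) = -29773/(-28745) = -29773*(-1/28745) = 29773/28745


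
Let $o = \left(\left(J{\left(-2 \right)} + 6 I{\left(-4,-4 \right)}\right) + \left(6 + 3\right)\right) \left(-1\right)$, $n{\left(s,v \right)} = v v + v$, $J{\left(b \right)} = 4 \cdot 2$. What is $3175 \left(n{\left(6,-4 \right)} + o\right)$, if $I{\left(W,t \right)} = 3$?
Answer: $-73025$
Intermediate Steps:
$J{\left(b \right)} = 8$
$n{\left(s,v \right)} = v + v^{2}$ ($n{\left(s,v \right)} = v^{2} + v = v + v^{2}$)
$o = -35$ ($o = \left(\left(8 + 6 \cdot 3\right) + \left(6 + 3\right)\right) \left(-1\right) = \left(\left(8 + 18\right) + 9\right) \left(-1\right) = \left(26 + 9\right) \left(-1\right) = 35 \left(-1\right) = -35$)
$3175 \left(n{\left(6,-4 \right)} + o\right) = 3175 \left(- 4 \left(1 - 4\right) - 35\right) = 3175 \left(\left(-4\right) \left(-3\right) - 35\right) = 3175 \left(12 - 35\right) = 3175 \left(-23\right) = -73025$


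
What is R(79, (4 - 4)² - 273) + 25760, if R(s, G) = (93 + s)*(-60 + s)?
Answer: 29028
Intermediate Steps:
R(s, G) = (-60 + s)*(93 + s)
R(79, (4 - 4)² - 273) + 25760 = (-5580 + 79² + 33*79) + 25760 = (-5580 + 6241 + 2607) + 25760 = 3268 + 25760 = 29028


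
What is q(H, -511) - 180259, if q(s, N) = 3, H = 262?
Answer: -180256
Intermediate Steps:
q(H, -511) - 180259 = 3 - 180259 = -180256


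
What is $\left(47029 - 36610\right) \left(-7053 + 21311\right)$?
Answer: $148554102$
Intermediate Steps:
$\left(47029 - 36610\right) \left(-7053 + 21311\right) = 10419 \cdot 14258 = 148554102$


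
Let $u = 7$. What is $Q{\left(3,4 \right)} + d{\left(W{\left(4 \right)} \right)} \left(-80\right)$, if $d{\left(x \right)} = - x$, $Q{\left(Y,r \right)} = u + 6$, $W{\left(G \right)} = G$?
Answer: $333$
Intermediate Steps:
$Q{\left(Y,r \right)} = 13$ ($Q{\left(Y,r \right)} = 7 + 6 = 13$)
$Q{\left(3,4 \right)} + d{\left(W{\left(4 \right)} \right)} \left(-80\right) = 13 + \left(-1\right) 4 \left(-80\right) = 13 - -320 = 13 + 320 = 333$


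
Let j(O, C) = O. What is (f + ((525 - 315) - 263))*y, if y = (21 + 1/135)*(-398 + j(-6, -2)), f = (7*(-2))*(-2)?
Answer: 5728720/27 ≈ 2.1217e+5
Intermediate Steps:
f = 28 (f = -14*(-2) = 28)
y = -1145744/135 (y = (21 + 1/135)*(-398 - 6) = (21 + 1/135)*(-404) = (2836/135)*(-404) = -1145744/135 ≈ -8487.0)
(f + ((525 - 315) - 263))*y = (28 + ((525 - 315) - 263))*(-1145744/135) = (28 + (210 - 263))*(-1145744/135) = (28 - 53)*(-1145744/135) = -25*(-1145744/135) = 5728720/27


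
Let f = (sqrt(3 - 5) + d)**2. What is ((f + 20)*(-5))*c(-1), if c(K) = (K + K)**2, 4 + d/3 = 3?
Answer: -540 + 120*I*sqrt(2) ≈ -540.0 + 169.71*I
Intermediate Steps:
d = -3 (d = -12 + 3*3 = -12 + 9 = -3)
c(K) = 4*K**2 (c(K) = (2*K)**2 = 4*K**2)
f = (-3 + I*sqrt(2))**2 (f = (sqrt(3 - 5) - 3)**2 = (sqrt(-2) - 3)**2 = (I*sqrt(2) - 3)**2 = (-3 + I*sqrt(2))**2 ≈ 7.0 - 8.4853*I)
((f + 20)*(-5))*c(-1) = (((3 - I*sqrt(2))**2 + 20)*(-5))*(4*(-1)**2) = ((20 + (3 - I*sqrt(2))**2)*(-5))*(4*1) = (-100 - 5*(3 - I*sqrt(2))**2)*4 = -400 - 20*(3 - I*sqrt(2))**2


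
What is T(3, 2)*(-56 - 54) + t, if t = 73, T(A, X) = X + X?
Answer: -367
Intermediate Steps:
T(A, X) = 2*X
T(3, 2)*(-56 - 54) + t = (2*2)*(-56 - 54) + 73 = 4*(-110) + 73 = -440 + 73 = -367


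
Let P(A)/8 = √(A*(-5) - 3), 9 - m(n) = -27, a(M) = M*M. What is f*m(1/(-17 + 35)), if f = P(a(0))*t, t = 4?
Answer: 1152*I*√3 ≈ 1995.3*I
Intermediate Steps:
a(M) = M²
m(n) = 36 (m(n) = 9 - 1*(-27) = 9 + 27 = 36)
P(A) = 8*√(-3 - 5*A) (P(A) = 8*√(A*(-5) - 3) = 8*√(-5*A - 3) = 8*√(-3 - 5*A))
f = 32*I*√3 (f = (8*√(-3 - 5*0²))*4 = (8*√(-3 - 5*0))*4 = (8*√(-3 + 0))*4 = (8*√(-3))*4 = (8*(I*√3))*4 = (8*I*√3)*4 = 32*I*√3 ≈ 55.426*I)
f*m(1/(-17 + 35)) = (32*I*√3)*36 = 1152*I*√3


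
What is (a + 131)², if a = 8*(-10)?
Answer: 2601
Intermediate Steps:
a = -80
(a + 131)² = (-80 + 131)² = 51² = 2601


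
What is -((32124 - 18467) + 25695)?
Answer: -39352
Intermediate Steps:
-((32124 - 18467) + 25695) = -(13657 + 25695) = -1*39352 = -39352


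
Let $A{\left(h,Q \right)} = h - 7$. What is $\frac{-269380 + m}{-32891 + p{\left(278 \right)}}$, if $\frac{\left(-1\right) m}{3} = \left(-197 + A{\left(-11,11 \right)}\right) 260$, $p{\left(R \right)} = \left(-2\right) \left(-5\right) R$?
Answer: $\frac{101680}{30111} \approx 3.3768$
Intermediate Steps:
$A{\left(h,Q \right)} = -7 + h$ ($A{\left(h,Q \right)} = h - 7 = -7 + h$)
$p{\left(R \right)} = 10 R$
$m = 167700$ ($m = - 3 \left(-197 - 18\right) 260 = - 3 \left(\left(-215\right) 260\right) = \left(-3\right) \left(-55900\right) = 167700$)
$\frac{-269380 + m}{-32891 + p{\left(278 \right)}} = \frac{-269380 + 167700}{-32891 + 10 \cdot 278} = - \frac{101680}{-32891 + 2780} = - \frac{101680}{-30111} = \left(-101680\right) \left(- \frac{1}{30111}\right) = \frac{101680}{30111}$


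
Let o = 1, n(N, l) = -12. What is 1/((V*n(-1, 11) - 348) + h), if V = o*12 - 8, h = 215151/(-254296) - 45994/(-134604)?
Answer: -8557314696/3393012643361 ≈ -0.0025220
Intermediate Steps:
h = -4316023745/8557314696 (h = 215151*(-1/254296) - 45994*(-1/134604) = -215151/254296 + 22997/67302 = -4316023745/8557314696 ≈ -0.50437)
V = 4 (V = 1*12 - 8 = 12 - 8 = 4)
1/((V*n(-1, 11) - 348) + h) = 1/((4*(-12) - 348) - 4316023745/8557314696) = 1/((-48 - 348) - 4316023745/8557314696) = 1/(-396 - 4316023745/8557314696) = 1/(-3393012643361/8557314696) = -8557314696/3393012643361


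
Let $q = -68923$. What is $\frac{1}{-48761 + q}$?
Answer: $- \frac{1}{117684} \approx -8.4973 \cdot 10^{-6}$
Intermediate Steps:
$\frac{1}{-48761 + q} = \frac{1}{-48761 - 68923} = \frac{1}{-117684} = - \frac{1}{117684}$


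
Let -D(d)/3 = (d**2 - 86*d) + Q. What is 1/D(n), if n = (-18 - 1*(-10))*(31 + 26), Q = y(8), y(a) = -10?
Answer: -1/741426 ≈ -1.3488e-6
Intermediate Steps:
Q = -10
n = -456 (n = (-18 + 10)*57 = -8*57 = -456)
D(d) = 30 - 3*d**2 + 258*d (D(d) = -3*((d**2 - 86*d) - 10) = -3*(-10 + d**2 - 86*d) = 30 - 3*d**2 + 258*d)
1/D(n) = 1/(30 - 3*(-456)**2 + 258*(-456)) = 1/(30 - 3*207936 - 117648) = 1/(30 - 623808 - 117648) = 1/(-741426) = -1/741426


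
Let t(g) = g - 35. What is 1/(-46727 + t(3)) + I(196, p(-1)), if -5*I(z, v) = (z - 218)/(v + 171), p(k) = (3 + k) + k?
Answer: 513919/20106370 ≈ 0.025560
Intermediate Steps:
t(g) = -35 + g
p(k) = 3 + 2*k
I(z, v) = -(-218 + z)/(5*(171 + v)) (I(z, v) = -(z - 218)/(5*(v + 171)) = -(-218 + z)/(5*(171 + v)))
1/(-46727 + t(3)) + I(196, p(-1)) = 1/(-46727 + (-35 + 3)) + (218 - 1*196)/(5*(171 + (3 + 2*(-1)))) = 1/(-46727 - 32) + (218 - 196)/(5*(171 + (3 - 2))) = 1/(-46759) + (⅕)*22/(171 + 1) = -1/46759 + (⅕)*22/172 = -1/46759 + (⅕)*(1/172)*22 = -1/46759 + 11/430 = 513919/20106370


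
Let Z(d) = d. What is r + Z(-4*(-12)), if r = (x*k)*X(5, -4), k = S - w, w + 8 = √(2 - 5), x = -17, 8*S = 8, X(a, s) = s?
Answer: 660 - 68*I*√3 ≈ 660.0 - 117.78*I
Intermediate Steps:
S = 1 (S = (⅛)*8 = 1)
w = -8 + I*√3 (w = -8 + √(2 - 5) = -8 + √(-3) = -8 + I*√3 ≈ -8.0 + 1.732*I)
k = 9 - I*√3 (k = 1 - (-8 + I*√3) = 1 + (8 - I*√3) = 9 - I*√3 ≈ 9.0 - 1.732*I)
r = 612 - 68*I*√3 (r = -17*(9 - I*√3)*(-4) = (-153 + 17*I*√3)*(-4) = 612 - 68*I*√3 ≈ 612.0 - 117.78*I)
r + Z(-4*(-12)) = (612 - 68*I*√3) - 4*(-12) = (612 - 68*I*√3) + 48 = 660 - 68*I*√3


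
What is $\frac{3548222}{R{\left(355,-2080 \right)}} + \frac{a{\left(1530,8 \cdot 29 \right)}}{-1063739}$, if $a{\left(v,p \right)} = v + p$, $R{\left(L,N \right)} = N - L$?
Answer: $- \frac{3774386412528}{2590204465} \approx -1457.2$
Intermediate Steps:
$a{\left(v,p \right)} = p + v$
$\frac{3548222}{R{\left(355,-2080 \right)}} + \frac{a{\left(1530,8 \cdot 29 \right)}}{-1063739} = \frac{3548222}{-2080 - 355} + \frac{8 \cdot 29 + 1530}{-1063739} = \frac{3548222}{-2080 - 355} + \left(232 + 1530\right) \left(- \frac{1}{1063739}\right) = \frac{3548222}{-2435} + 1762 \left(- \frac{1}{1063739}\right) = 3548222 \left(- \frac{1}{2435}\right) - \frac{1762}{1063739} = - \frac{3548222}{2435} - \frac{1762}{1063739} = - \frac{3774386412528}{2590204465}$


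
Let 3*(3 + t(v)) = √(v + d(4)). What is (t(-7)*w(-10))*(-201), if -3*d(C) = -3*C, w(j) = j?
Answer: -6030 + 670*I*√3 ≈ -6030.0 + 1160.5*I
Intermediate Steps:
d(C) = C (d(C) = -(-1)*C = C)
t(v) = -3 + √(4 + v)/3 (t(v) = -3 + √(v + 4)/3 = -3 + √(4 + v)/3)
(t(-7)*w(-10))*(-201) = ((-3 + √(4 - 7)/3)*(-10))*(-201) = ((-3 + √(-3)/3)*(-10))*(-201) = ((-3 + (I*√3)/3)*(-10))*(-201) = ((-3 + I*√3/3)*(-10))*(-201) = (30 - 10*I*√3/3)*(-201) = -6030 + 670*I*√3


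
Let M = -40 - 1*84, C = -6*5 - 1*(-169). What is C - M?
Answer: 263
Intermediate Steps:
C = 139 (C = -30 + 169 = 139)
M = -124 (M = -40 - 84 = -124)
C - M = 139 - 1*(-124) = 139 + 124 = 263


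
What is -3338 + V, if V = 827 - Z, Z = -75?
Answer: -2436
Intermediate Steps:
V = 902 (V = 827 - 1*(-75) = 827 + 75 = 902)
-3338 + V = -3338 + 902 = -2436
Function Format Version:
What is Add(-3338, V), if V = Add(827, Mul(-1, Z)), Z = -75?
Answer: -2436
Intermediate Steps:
V = 902 (V = Add(827, Mul(-1, -75)) = Add(827, 75) = 902)
Add(-3338, V) = Add(-3338, 902) = -2436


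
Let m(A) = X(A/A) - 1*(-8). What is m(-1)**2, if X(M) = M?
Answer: 81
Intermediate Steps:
m(A) = 9 (m(A) = A/A - 1*(-8) = 1 + 8 = 9)
m(-1)**2 = 9**2 = 81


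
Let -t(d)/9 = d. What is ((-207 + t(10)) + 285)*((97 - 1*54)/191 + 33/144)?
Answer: -4165/764 ≈ -5.4516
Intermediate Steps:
t(d) = -9*d
((-207 + t(10)) + 285)*((97 - 1*54)/191 + 33/144) = ((-207 - 9*10) + 285)*((97 - 1*54)/191 + 33/144) = ((-207 - 90) + 285)*((97 - 54)*(1/191) + 33*(1/144)) = (-297 + 285)*(43*(1/191) + 11/48) = -12*(43/191 + 11/48) = -12*4165/9168 = -4165/764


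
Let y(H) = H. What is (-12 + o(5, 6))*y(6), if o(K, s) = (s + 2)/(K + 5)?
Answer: -336/5 ≈ -67.200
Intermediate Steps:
o(K, s) = (2 + s)/(5 + K)
(-12 + o(5, 6))*y(6) = (-12 + (2 + 6)/(5 + 5))*6 = (-12 + 8/10)*6 = (-12 + (⅒)*8)*6 = (-12 + ⅘)*6 = -56/5*6 = -336/5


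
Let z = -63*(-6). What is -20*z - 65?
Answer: -7625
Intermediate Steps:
z = 378
-20*z - 65 = -20*378 - 65 = -7560 - 65 = -7625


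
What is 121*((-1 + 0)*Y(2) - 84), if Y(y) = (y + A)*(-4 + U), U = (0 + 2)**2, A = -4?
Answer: -10164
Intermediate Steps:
U = 4 (U = 2**2 = 4)
Y(y) = 0 (Y(y) = (y - 4)*(-4 + 4) = (-4 + y)*0 = 0)
121*((-1 + 0)*Y(2) - 84) = 121*((-1 + 0)*0 - 84) = 121*(-1*0 - 84) = 121*(0 - 84) = 121*(-84) = -10164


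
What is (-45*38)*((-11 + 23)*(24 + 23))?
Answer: -964440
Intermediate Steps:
(-45*38)*((-11 + 23)*(24 + 23)) = -20520*47 = -1710*564 = -964440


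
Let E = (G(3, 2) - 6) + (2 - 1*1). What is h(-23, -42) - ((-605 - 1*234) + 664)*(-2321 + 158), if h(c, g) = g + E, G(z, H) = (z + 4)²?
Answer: -378523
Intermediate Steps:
G(z, H) = (4 + z)²
E = 44 (E = ((4 + 3)² - 6) + (2 - 1*1) = (7² - 6) + (2 - 1) = (49 - 6) + 1 = 43 + 1 = 44)
h(c, g) = 44 + g (h(c, g) = g + 44 = 44 + g)
h(-23, -42) - ((-605 - 1*234) + 664)*(-2321 + 158) = (44 - 42) - ((-605 - 1*234) + 664)*(-2321 + 158) = 2 - ((-605 - 234) + 664)*(-2163) = 2 - (-839 + 664)*(-2163) = 2 - (-175)*(-2163) = 2 - 1*378525 = 2 - 378525 = -378523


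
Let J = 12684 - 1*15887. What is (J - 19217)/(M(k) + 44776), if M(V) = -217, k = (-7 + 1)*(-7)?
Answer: -22420/44559 ≈ -0.50315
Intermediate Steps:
k = 42 (k = -6*(-7) = 42)
J = -3203 (J = 12684 - 15887 = -3203)
(J - 19217)/(M(k) + 44776) = (-3203 - 19217)/(-217 + 44776) = -22420/44559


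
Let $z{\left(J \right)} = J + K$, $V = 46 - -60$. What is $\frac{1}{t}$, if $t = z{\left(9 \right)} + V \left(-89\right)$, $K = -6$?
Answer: $- \frac{1}{9431} \approx -0.00010603$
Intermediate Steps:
$V = 106$ ($V = 46 + 60 = 106$)
$z{\left(J \right)} = -6 + J$ ($z{\left(J \right)} = J - 6 = -6 + J$)
$t = -9431$ ($t = \left(-6 + 9\right) + 106 \left(-89\right) = 3 - 9434 = -9431$)
$\frac{1}{t} = \frac{1}{-9431} = - \frac{1}{9431}$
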